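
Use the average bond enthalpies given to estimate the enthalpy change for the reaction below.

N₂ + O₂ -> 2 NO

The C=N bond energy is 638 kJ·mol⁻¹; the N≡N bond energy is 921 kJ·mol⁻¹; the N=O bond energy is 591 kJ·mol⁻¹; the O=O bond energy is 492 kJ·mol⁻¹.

ΔH ≈ +231 kJ

Bonds broken (reactants):
  N≡N: 1 × 921 = 921
  O=O: 1 × 492 = 492
  Σ(broken) = 1413 kJ
Bonds formed (products):
  N=O: 2 × 591 = 1182
  Σ(formed) = 1182 kJ
ΔH = Σ(broken) − Σ(formed) = 1413 − 1182 = +231 kJ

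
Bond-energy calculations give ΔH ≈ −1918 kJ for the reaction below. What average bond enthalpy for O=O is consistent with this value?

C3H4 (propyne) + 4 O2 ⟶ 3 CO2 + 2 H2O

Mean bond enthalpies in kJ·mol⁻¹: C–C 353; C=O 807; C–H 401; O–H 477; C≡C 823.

D(O=O) ≈ 513 kJ/mol

Let D be the O=O bond energy.
Σ(broken) = 1×823 + 1×353 + 4×401 + 4×D = 2780 + 4D
Σ(formed) = 6×807 + 4×477 = 6750
ΔH = Σ(broken) − Σ(formed) = (2780 + 4D) − (6750) = −3970 + 4D
Setting this equal to −1918 kJ gives 4D = 2052, so D = 513 kJ/mol.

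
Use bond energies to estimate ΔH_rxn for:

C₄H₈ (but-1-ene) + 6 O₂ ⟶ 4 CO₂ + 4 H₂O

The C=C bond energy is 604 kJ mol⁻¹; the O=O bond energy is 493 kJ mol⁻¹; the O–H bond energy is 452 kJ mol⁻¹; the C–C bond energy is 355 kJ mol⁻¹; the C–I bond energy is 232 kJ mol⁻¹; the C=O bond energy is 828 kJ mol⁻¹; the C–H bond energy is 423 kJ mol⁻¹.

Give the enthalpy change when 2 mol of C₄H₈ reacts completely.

Bonds broken (reactants):
  C–C: 2 × 355 = 710
  C–H: 8 × 423 = 3384
  C=C: 1 × 604 = 604
  O=O: 6 × 493 = 2958
  Σ(broken) = 7656 kJ
Bonds formed (products):
  C=O: 8 × 828 = 6624
  O–H: 8 × 452 = 3616
  Σ(formed) = 10240 kJ
ΔH = Σ(broken) − Σ(formed) = 7656 − 10240 = −2584 kJ
For 2× the reaction as written: 2 × (−2584) = −5168 kJ

ΔH = −5168 kJ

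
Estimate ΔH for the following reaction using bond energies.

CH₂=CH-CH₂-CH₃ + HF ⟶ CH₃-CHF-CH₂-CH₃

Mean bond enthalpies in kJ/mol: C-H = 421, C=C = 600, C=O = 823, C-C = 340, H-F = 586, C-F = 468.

Bonds broken (reactants):
  C-C: 2 × 340 = 680
  C-H: 8 × 421 = 3368
  C=C: 1 × 600 = 600
  H-F: 1 × 586 = 586
  Σ(broken) = 5234 kJ
Bonds formed (products):
  C-C: 3 × 340 = 1020
  C-F: 1 × 468 = 468
  C-H: 9 × 421 = 3789
  Σ(formed) = 5277 kJ
ΔH = Σ(broken) − Σ(formed) = 5234 − 5277 = −43 kJ

ΔH ≈ −43 kJ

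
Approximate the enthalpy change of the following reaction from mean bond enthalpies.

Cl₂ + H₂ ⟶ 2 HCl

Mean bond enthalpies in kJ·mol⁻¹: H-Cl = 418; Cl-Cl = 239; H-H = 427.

ΔH ≈ −170 kJ

Bonds broken (reactants):
  Cl-Cl: 1 × 239 = 239
  H-H: 1 × 427 = 427
  Σ(broken) = 666 kJ
Bonds formed (products):
  H-Cl: 2 × 418 = 836
  Σ(formed) = 836 kJ
ΔH = Σ(broken) − Σ(formed) = 666 − 836 = −170 kJ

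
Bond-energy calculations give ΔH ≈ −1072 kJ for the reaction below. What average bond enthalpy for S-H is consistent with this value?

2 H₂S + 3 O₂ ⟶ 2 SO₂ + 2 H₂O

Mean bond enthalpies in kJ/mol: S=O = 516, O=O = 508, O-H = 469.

Let D be the S-H bond energy.
Σ(broken) = 3×508 + 4×D = 1524 + 4D
Σ(formed) = 4×469 + 4×516 = 3940
ΔH = Σ(broken) − Σ(formed) = (1524 + 4D) − (3940) = −2416 + 4D
Setting this equal to −1072 kJ gives 4D = 1344, so D = 336 kJ/mol.

D(S-H) ≈ 336 kJ/mol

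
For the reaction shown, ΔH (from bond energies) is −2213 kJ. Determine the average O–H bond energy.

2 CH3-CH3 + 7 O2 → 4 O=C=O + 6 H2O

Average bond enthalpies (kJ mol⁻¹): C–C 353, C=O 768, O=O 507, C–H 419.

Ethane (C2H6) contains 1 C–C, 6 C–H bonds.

D(O–H) ≈ 446 kJ/mol

Let D be the O–H bond energy.
Σ(broken) = 2×353 + 12×419 + 7×507 = 9283
Σ(formed) = 8×768 + 12×D = 6144 + 12D
ΔH = Σ(broken) − Σ(formed) = (9283) − (6144 + 12D) = +3139 − 12D
Setting this equal to −2213 kJ gives 12D = 5352, so D = 446 kJ/mol.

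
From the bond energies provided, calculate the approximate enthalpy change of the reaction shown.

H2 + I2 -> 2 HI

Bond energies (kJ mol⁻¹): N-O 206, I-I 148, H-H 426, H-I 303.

Bonds broken (reactants):
  H-H: 1 × 426 = 426
  I-I: 1 × 148 = 148
  Σ(broken) = 574 kJ
Bonds formed (products):
  H-I: 2 × 303 = 606
  Σ(formed) = 606 kJ
ΔH = Σ(broken) − Σ(formed) = 574 − 606 = −32 kJ

ΔH ≈ −32 kJ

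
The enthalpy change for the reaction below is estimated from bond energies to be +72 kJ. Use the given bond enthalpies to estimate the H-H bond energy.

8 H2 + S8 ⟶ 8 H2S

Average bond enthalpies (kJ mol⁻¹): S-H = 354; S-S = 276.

D(H-H) ≈ 441 kJ/mol

Let D be the H-H bond energy.
Σ(broken) = 8×D + 8×276 = 2208 + 8D
Σ(formed) = 16×354 = 5664
ΔH = Σ(broken) − Σ(formed) = (2208 + 8D) − (5664) = −3456 + 8D
Setting this equal to +72 kJ gives 8D = 3528, so D = 441 kJ/mol.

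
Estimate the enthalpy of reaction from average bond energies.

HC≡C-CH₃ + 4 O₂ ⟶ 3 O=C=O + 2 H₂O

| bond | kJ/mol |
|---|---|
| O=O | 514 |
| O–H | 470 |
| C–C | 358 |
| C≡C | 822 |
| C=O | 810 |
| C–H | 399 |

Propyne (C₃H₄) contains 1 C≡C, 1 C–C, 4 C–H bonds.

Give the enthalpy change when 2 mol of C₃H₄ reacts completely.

ΔH = −3816 kJ

Bonds broken (reactants):
  C≡C: 1 × 822 = 822
  C–C: 1 × 358 = 358
  C–H: 4 × 399 = 1596
  O=O: 4 × 514 = 2056
  Σ(broken) = 4832 kJ
Bonds formed (products):
  C=O: 6 × 810 = 4860
  O–H: 4 × 470 = 1880
  Σ(formed) = 6740 kJ
ΔH = Σ(broken) − Σ(formed) = 4832 − 6740 = −1908 kJ
For 2× the reaction as written: 2 × (−1908) = −3816 kJ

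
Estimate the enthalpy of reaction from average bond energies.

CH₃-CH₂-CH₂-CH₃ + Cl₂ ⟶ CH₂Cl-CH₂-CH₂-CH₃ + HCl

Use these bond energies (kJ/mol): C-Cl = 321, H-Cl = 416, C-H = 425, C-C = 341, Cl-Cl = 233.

ΔH ≈ −79 kJ

Bonds broken (reactants):
  C-C: 3 × 341 = 1023
  C-H: 10 × 425 = 4250
  Cl-Cl: 1 × 233 = 233
  Σ(broken) = 5506 kJ
Bonds formed (products):
  C-C: 3 × 341 = 1023
  C-Cl: 1 × 321 = 321
  C-H: 9 × 425 = 3825
  H-Cl: 1 × 416 = 416
  Σ(formed) = 5585 kJ
ΔH = Σ(broken) − Σ(formed) = 5506 − 5585 = −79 kJ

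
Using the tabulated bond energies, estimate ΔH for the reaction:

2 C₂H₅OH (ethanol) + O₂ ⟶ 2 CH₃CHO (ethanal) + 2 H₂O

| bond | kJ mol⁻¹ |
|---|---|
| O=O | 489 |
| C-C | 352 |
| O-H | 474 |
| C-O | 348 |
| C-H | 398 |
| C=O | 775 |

ΔH ≈ −517 kJ

Bonds broken (reactants):
  C-C: 2 × 352 = 704
  C-H: 10 × 398 = 3980
  C-O: 2 × 348 = 696
  O-H: 2 × 474 = 948
  O=O: 1 × 489 = 489
  Σ(broken) = 6817 kJ
Bonds formed (products):
  C-C: 2 × 352 = 704
  C-H: 8 × 398 = 3184
  C=O: 2 × 775 = 1550
  O-H: 4 × 474 = 1896
  Σ(formed) = 7334 kJ
ΔH = Σ(broken) − Σ(formed) = 6817 − 7334 = −517 kJ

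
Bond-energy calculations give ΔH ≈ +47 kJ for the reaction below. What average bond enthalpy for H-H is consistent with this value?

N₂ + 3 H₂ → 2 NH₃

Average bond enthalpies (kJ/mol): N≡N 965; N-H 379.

D(H-H) ≈ 452 kJ/mol

Let D be the H-H bond energy.
Σ(broken) = 3×D + 1×965 = 965 + 3D
Σ(formed) = 6×379 = 2274
ΔH = Σ(broken) − Σ(formed) = (965 + 3D) − (2274) = −1309 + 3D
Setting this equal to +47 kJ gives 3D = 1356, so D = 452 kJ/mol.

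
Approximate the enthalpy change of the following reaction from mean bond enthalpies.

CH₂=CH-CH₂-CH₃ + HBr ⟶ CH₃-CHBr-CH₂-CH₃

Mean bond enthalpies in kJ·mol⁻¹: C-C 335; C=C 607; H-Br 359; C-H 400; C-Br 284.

Bonds broken (reactants):
  C-C: 2 × 335 = 670
  C-H: 8 × 400 = 3200
  C=C: 1 × 607 = 607
  H-Br: 1 × 359 = 359
  Σ(broken) = 4836 kJ
Bonds formed (products):
  C-Br: 1 × 284 = 284
  C-C: 3 × 335 = 1005
  C-H: 9 × 400 = 3600
  Σ(formed) = 4889 kJ
ΔH = Σ(broken) − Σ(formed) = 4836 − 4889 = −53 kJ

ΔH ≈ −53 kJ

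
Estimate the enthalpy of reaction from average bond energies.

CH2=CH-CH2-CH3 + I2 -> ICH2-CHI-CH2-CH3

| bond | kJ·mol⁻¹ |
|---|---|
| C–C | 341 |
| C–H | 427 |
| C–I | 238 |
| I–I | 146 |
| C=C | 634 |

ΔH ≈ −37 kJ

Bonds broken (reactants):
  C–C: 2 × 341 = 682
  C–H: 8 × 427 = 3416
  C=C: 1 × 634 = 634
  I–I: 1 × 146 = 146
  Σ(broken) = 4878 kJ
Bonds formed (products):
  C–C: 3 × 341 = 1023
  C–H: 8 × 427 = 3416
  C–I: 2 × 238 = 476
  Σ(formed) = 4915 kJ
ΔH = Σ(broken) − Σ(formed) = 4878 − 4915 = −37 kJ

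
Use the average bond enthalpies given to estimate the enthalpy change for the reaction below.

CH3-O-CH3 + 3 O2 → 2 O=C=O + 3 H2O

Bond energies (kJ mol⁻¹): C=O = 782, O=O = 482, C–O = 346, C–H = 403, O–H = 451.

ΔH ≈ −1278 kJ

Bonds broken (reactants):
  C–H: 6 × 403 = 2418
  C–O: 2 × 346 = 692
  O=O: 3 × 482 = 1446
  Σ(broken) = 4556 kJ
Bonds formed (products):
  C=O: 4 × 782 = 3128
  O–H: 6 × 451 = 2706
  Σ(formed) = 5834 kJ
ΔH = Σ(broken) − Σ(formed) = 4556 − 5834 = −1278 kJ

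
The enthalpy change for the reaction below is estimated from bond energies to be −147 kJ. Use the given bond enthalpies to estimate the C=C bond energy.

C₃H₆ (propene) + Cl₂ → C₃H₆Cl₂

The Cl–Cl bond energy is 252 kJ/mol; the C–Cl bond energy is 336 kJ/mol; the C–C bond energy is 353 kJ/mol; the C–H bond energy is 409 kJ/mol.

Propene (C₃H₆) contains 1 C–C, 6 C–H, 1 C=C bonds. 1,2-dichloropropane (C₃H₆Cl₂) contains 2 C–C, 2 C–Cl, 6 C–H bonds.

Let D be the C=C bond energy.
Σ(broken) = 1×353 + 6×409 + 1×D + 1×252 = 3059 + D
Σ(formed) = 2×353 + 2×336 + 6×409 = 3832
ΔH = Σ(broken) − Σ(formed) = (3059 + D) − (3832) = −773 + D
Setting this equal to −147 kJ gives D = 626 kJ/mol.

D(C=C) ≈ 626 kJ/mol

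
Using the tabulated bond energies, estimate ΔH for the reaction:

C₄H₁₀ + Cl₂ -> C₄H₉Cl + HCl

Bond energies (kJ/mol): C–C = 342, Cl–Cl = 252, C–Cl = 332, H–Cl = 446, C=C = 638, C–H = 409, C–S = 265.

Bonds broken (reactants):
  C–C: 3 × 342 = 1026
  C–H: 10 × 409 = 4090
  Cl–Cl: 1 × 252 = 252
  Σ(broken) = 5368 kJ
Bonds formed (products):
  C–C: 3 × 342 = 1026
  C–Cl: 1 × 332 = 332
  C–H: 9 × 409 = 3681
  H–Cl: 1 × 446 = 446
  Σ(formed) = 5485 kJ
ΔH = Σ(broken) − Σ(formed) = 5368 − 5485 = −117 kJ

ΔH ≈ −117 kJ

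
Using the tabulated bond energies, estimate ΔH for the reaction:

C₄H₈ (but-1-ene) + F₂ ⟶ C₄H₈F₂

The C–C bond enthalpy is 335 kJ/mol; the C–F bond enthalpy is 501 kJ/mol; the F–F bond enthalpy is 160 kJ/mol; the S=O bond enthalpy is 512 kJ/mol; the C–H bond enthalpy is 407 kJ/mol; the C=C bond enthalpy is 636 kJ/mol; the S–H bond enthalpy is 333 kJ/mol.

Bonds broken (reactants):
  C–C: 2 × 335 = 670
  C–H: 8 × 407 = 3256
  C=C: 1 × 636 = 636
  F–F: 1 × 160 = 160
  Σ(broken) = 4722 kJ
Bonds formed (products):
  C–C: 3 × 335 = 1005
  C–F: 2 × 501 = 1002
  C–H: 8 × 407 = 3256
  Σ(formed) = 5263 kJ
ΔH = Σ(broken) − Σ(formed) = 4722 − 5263 = −541 kJ

ΔH ≈ −541 kJ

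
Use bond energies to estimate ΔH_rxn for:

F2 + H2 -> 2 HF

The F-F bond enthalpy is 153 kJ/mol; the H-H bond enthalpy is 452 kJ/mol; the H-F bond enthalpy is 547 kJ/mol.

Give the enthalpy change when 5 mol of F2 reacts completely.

Bonds broken (reactants):
  F-F: 1 × 153 = 153
  H-H: 1 × 452 = 452
  Σ(broken) = 605 kJ
Bonds formed (products):
  H-F: 2 × 547 = 1094
  Σ(formed) = 1094 kJ
ΔH = Σ(broken) − Σ(formed) = 605 − 1094 = −489 kJ
For 5× the reaction as written: 5 × (−489) = −2445 kJ

ΔH = −2445 kJ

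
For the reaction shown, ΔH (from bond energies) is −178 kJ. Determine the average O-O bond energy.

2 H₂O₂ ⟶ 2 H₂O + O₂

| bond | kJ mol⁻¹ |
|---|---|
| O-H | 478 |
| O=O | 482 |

D(O-O) ≈ 152 kJ/mol

Let D be the O-O bond energy.
Σ(broken) = 4×478 + 2×D = 1912 + 2D
Σ(formed) = 4×478 + 1×482 = 2394
ΔH = Σ(broken) − Σ(formed) = (1912 + 2D) − (2394) = −482 + 2D
Setting this equal to −178 kJ gives 2D = 304, so D = 152 kJ/mol.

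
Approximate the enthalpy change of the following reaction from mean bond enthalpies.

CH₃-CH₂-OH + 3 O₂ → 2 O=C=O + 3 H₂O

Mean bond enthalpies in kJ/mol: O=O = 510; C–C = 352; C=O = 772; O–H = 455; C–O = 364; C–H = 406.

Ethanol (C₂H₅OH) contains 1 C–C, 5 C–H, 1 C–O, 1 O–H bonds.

ΔH ≈ −1087 kJ

Bonds broken (reactants):
  C–C: 1 × 352 = 352
  C–H: 5 × 406 = 2030
  C–O: 1 × 364 = 364
  O–H: 1 × 455 = 455
  O=O: 3 × 510 = 1530
  Σ(broken) = 4731 kJ
Bonds formed (products):
  C=O: 4 × 772 = 3088
  O–H: 6 × 455 = 2730
  Σ(formed) = 5818 kJ
ΔH = Σ(broken) − Σ(formed) = 4731 − 5818 = −1087 kJ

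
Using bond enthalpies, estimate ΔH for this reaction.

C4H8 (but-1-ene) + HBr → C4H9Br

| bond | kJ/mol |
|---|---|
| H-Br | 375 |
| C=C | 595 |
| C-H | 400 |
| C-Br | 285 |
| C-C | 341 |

Bonds broken (reactants):
  C-C: 2 × 341 = 682
  C-H: 8 × 400 = 3200
  C=C: 1 × 595 = 595
  H-Br: 1 × 375 = 375
  Σ(broken) = 4852 kJ
Bonds formed (products):
  C-Br: 1 × 285 = 285
  C-C: 3 × 341 = 1023
  C-H: 9 × 400 = 3600
  Σ(formed) = 4908 kJ
ΔH = Σ(broken) − Σ(formed) = 4852 − 4908 = −56 kJ

ΔH ≈ −56 kJ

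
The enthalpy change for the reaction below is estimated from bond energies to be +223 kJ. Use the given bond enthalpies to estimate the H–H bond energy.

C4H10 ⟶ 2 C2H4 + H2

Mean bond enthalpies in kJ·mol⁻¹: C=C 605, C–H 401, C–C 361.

Let D be the H–H bond energy.
Σ(broken) = 3×361 + 10×401 = 5093
Σ(formed) = 8×401 + 2×605 + 1×D = 4418 + D
ΔH = Σ(broken) − Σ(formed) = (5093) − (4418 + D) = +675 − D
Setting this equal to +223 kJ gives D = 452 kJ/mol.

D(H–H) ≈ 452 kJ/mol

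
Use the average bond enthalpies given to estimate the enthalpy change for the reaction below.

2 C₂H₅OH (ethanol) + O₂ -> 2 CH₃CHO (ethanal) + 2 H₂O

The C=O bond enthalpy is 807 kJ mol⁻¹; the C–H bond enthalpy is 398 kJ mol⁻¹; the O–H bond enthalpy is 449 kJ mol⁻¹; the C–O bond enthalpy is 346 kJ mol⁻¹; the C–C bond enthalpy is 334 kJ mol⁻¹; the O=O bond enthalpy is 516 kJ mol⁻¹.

Bonds broken (reactants):
  C–C: 2 × 334 = 668
  C–H: 10 × 398 = 3980
  C–O: 2 × 346 = 692
  O–H: 2 × 449 = 898
  O=O: 1 × 516 = 516
  Σ(broken) = 6754 kJ
Bonds formed (products):
  C–C: 2 × 334 = 668
  C–H: 8 × 398 = 3184
  C=O: 2 × 807 = 1614
  O–H: 4 × 449 = 1796
  Σ(formed) = 7262 kJ
ΔH = Σ(broken) − Σ(formed) = 6754 − 7262 = −508 kJ

ΔH ≈ −508 kJ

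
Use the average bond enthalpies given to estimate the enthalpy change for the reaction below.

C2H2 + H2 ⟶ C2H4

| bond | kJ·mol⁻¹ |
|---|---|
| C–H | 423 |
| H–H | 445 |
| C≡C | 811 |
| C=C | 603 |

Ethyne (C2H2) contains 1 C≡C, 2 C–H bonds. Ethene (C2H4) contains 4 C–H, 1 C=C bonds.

Bonds broken (reactants):
  C≡C: 1 × 811 = 811
  C–H: 2 × 423 = 846
  H–H: 1 × 445 = 445
  Σ(broken) = 2102 kJ
Bonds formed (products):
  C–H: 4 × 423 = 1692
  C=C: 1 × 603 = 603
  Σ(formed) = 2295 kJ
ΔH = Σ(broken) − Σ(formed) = 2102 − 2295 = −193 kJ

ΔH ≈ −193 kJ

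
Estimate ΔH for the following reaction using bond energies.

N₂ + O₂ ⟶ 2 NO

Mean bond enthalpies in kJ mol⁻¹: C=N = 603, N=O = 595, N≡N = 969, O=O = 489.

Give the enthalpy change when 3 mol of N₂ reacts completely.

Bonds broken (reactants):
  N≡N: 1 × 969 = 969
  O=O: 1 × 489 = 489
  Σ(broken) = 1458 kJ
Bonds formed (products):
  N=O: 2 × 595 = 1190
  Σ(formed) = 1190 kJ
ΔH = Σ(broken) − Σ(formed) = 1458 − 1190 = +268 kJ
For 3× the reaction as written: 3 × (+268) = +804 kJ

ΔH = +804 kJ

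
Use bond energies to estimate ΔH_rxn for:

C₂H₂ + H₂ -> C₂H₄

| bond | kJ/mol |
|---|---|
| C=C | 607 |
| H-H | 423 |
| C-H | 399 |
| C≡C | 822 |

Bonds broken (reactants):
  C≡C: 1 × 822 = 822
  C-H: 2 × 399 = 798
  H-H: 1 × 423 = 423
  Σ(broken) = 2043 kJ
Bonds formed (products):
  C-H: 4 × 399 = 1596
  C=C: 1 × 607 = 607
  Σ(formed) = 2203 kJ
ΔH = Σ(broken) − Σ(formed) = 2043 − 2203 = −160 kJ

ΔH ≈ −160 kJ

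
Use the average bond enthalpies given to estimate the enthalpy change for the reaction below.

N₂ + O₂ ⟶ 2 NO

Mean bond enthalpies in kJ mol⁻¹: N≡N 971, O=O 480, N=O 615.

Bonds broken (reactants):
  N≡N: 1 × 971 = 971
  O=O: 1 × 480 = 480
  Σ(broken) = 1451 kJ
Bonds formed (products):
  N=O: 2 × 615 = 1230
  Σ(formed) = 1230 kJ
ΔH = Σ(broken) − Σ(formed) = 1451 − 1230 = +221 kJ

ΔH ≈ +221 kJ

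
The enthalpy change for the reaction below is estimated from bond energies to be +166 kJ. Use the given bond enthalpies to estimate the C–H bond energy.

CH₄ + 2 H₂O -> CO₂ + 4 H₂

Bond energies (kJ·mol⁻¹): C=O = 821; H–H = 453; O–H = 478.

Let D be the C–H bond energy.
Σ(broken) = 4×D + 4×478 = 1912 + 4D
Σ(formed) = 2×821 + 4×453 = 3454
ΔH = Σ(broken) − Σ(formed) = (1912 + 4D) − (3454) = −1542 + 4D
Setting this equal to +166 kJ gives 4D = 1708, so D = 427 kJ/mol.

D(C–H) ≈ 427 kJ/mol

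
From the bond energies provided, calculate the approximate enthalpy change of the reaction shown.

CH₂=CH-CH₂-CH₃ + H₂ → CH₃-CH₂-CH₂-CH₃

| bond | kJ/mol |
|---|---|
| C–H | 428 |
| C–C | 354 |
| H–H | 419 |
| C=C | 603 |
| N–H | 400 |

ΔH ≈ −188 kJ

Bonds broken (reactants):
  C–C: 2 × 354 = 708
  C–H: 8 × 428 = 3424
  C=C: 1 × 603 = 603
  H–H: 1 × 419 = 419
  Σ(broken) = 5154 kJ
Bonds formed (products):
  C–C: 3 × 354 = 1062
  C–H: 10 × 428 = 4280
  Σ(formed) = 5342 kJ
ΔH = Σ(broken) − Σ(formed) = 5154 − 5342 = −188 kJ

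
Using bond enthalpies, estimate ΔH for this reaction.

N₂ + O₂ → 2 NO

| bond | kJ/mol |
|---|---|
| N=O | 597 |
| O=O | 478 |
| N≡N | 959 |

ΔH ≈ +243 kJ

Bonds broken (reactants):
  N≡N: 1 × 959 = 959
  O=O: 1 × 478 = 478
  Σ(broken) = 1437 kJ
Bonds formed (products):
  N=O: 2 × 597 = 1194
  Σ(formed) = 1194 kJ
ΔH = Σ(broken) − Σ(formed) = 1437 − 1194 = +243 kJ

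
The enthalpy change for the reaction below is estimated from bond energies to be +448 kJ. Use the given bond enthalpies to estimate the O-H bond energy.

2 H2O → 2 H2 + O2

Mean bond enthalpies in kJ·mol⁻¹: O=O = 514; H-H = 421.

D(O-H) ≈ 451 kJ/mol

Let D be the O-H bond energy.
Σ(broken) = 4×D = 4D
Σ(formed) = 2×421 + 1×514 = 1356
ΔH = Σ(broken) − Σ(formed) = (4D) − (1356) = −1356 + 4D
Setting this equal to +448 kJ gives 4D = 1804, so D = 451 kJ/mol.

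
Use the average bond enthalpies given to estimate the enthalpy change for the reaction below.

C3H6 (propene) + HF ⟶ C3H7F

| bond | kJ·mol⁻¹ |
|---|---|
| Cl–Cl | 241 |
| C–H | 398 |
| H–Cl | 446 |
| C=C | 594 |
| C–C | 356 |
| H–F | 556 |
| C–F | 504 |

ΔH ≈ −108 kJ

Bonds broken (reactants):
  C–C: 1 × 356 = 356
  C–H: 6 × 398 = 2388
  C=C: 1 × 594 = 594
  H–F: 1 × 556 = 556
  Σ(broken) = 3894 kJ
Bonds formed (products):
  C–C: 2 × 356 = 712
  C–F: 1 × 504 = 504
  C–H: 7 × 398 = 2786
  Σ(formed) = 4002 kJ
ΔH = Σ(broken) − Σ(formed) = 3894 − 4002 = −108 kJ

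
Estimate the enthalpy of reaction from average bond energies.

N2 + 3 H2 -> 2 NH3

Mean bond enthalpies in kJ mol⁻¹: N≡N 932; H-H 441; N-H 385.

ΔH ≈ −55 kJ

Bonds broken (reactants):
  H-H: 3 × 441 = 1323
  N≡N: 1 × 932 = 932
  Σ(broken) = 2255 kJ
Bonds formed (products):
  N-H: 6 × 385 = 2310
  Σ(formed) = 2310 kJ
ΔH = Σ(broken) − Σ(formed) = 2255 − 2310 = −55 kJ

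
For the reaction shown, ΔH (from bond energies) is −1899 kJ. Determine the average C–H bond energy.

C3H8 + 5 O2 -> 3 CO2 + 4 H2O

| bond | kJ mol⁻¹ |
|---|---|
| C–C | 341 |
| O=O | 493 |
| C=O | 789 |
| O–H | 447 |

Let D be the C–H bond energy.
Σ(broken) = 2×341 + 8×D + 5×493 = 3147 + 8D
Σ(formed) = 6×789 + 8×447 = 8310
ΔH = Σ(broken) − Σ(formed) = (3147 + 8D) − (8310) = −5163 + 8D
Setting this equal to −1899 kJ gives 8D = 3264, so D = 408 kJ/mol.

D(C–H) ≈ 408 kJ/mol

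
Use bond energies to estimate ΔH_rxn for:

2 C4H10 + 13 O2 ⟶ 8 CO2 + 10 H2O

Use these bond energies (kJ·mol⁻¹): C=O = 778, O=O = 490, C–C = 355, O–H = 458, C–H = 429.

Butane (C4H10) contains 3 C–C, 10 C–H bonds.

Bonds broken (reactants):
  C–C: 6 × 355 = 2130
  C–H: 20 × 429 = 8580
  O=O: 13 × 490 = 6370
  Σ(broken) = 17080 kJ
Bonds formed (products):
  C=O: 16 × 778 = 12448
  O–H: 20 × 458 = 9160
  Σ(formed) = 21608 kJ
ΔH = Σ(broken) − Σ(formed) = 17080 − 21608 = −4528 kJ

ΔH ≈ −4528 kJ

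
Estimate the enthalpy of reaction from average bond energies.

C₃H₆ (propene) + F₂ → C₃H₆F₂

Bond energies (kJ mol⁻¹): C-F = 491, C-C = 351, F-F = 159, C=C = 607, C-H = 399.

ΔH ≈ −567 kJ

Bonds broken (reactants):
  C-C: 1 × 351 = 351
  C-H: 6 × 399 = 2394
  C=C: 1 × 607 = 607
  F-F: 1 × 159 = 159
  Σ(broken) = 3511 kJ
Bonds formed (products):
  C-C: 2 × 351 = 702
  C-F: 2 × 491 = 982
  C-H: 6 × 399 = 2394
  Σ(formed) = 4078 kJ
ΔH = Σ(broken) − Σ(formed) = 3511 − 4078 = −567 kJ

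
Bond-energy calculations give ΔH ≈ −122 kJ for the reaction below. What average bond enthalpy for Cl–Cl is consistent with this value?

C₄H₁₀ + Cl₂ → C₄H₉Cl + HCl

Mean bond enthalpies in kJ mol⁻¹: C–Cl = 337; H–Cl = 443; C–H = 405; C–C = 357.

Let D be the Cl–Cl bond energy.
Σ(broken) = 3×357 + 10×405 + 1×D = 5121 + D
Σ(formed) = 3×357 + 1×337 + 9×405 + 1×443 = 5496
ΔH = Σ(broken) − Σ(formed) = (5121 + D) − (5496) = −375 + D
Setting this equal to −122 kJ gives D = 253 kJ/mol.

D(Cl–Cl) ≈ 253 kJ/mol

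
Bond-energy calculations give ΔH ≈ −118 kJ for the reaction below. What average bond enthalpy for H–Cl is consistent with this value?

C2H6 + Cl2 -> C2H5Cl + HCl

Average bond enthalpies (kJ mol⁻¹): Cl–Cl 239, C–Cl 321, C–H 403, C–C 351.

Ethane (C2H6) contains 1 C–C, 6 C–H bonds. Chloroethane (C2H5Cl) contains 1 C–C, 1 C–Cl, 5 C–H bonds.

Let D be the H–Cl bond energy.
Σ(broken) = 1×351 + 6×403 + 1×239 = 3008
Σ(formed) = 1×351 + 1×321 + 5×403 + 1×D = 2687 + D
ΔH = Σ(broken) − Σ(formed) = (3008) − (2687 + D) = +321 − D
Setting this equal to −118 kJ gives D = 439 kJ/mol.

D(H–Cl) ≈ 439 kJ/mol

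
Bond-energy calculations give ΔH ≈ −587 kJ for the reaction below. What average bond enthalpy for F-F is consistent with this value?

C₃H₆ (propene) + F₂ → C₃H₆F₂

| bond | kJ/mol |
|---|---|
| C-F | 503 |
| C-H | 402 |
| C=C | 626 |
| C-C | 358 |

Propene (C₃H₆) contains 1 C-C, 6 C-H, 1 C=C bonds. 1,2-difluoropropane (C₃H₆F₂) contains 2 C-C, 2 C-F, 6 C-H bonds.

Let D be the F-F bond energy.
Σ(broken) = 1×358 + 6×402 + 1×626 + 1×D = 3396 + D
Σ(formed) = 2×358 + 2×503 + 6×402 = 4134
ΔH = Σ(broken) − Σ(formed) = (3396 + D) − (4134) = −738 + D
Setting this equal to −587 kJ gives D = 151 kJ/mol.

D(F-F) ≈ 151 kJ/mol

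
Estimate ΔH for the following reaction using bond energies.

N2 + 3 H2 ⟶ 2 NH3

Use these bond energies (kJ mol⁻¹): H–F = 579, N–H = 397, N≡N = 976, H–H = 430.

ΔH ≈ −116 kJ

Bonds broken (reactants):
  H–H: 3 × 430 = 1290
  N≡N: 1 × 976 = 976
  Σ(broken) = 2266 kJ
Bonds formed (products):
  N–H: 6 × 397 = 2382
  Σ(formed) = 2382 kJ
ΔH = Σ(broken) − Σ(formed) = 2266 − 2382 = −116 kJ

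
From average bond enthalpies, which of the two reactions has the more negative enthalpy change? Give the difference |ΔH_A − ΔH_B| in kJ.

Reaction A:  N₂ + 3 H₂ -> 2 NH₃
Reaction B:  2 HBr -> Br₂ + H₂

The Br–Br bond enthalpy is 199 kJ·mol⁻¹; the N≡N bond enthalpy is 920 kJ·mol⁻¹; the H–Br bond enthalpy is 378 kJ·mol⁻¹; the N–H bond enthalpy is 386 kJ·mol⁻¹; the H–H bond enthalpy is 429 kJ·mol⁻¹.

Reaction A:
  Bonds broken (reactants):
    H–H: 3 × 429 = 1287
    N≡N: 1 × 920 = 920
    Σ(broken) = 2207 kJ
  Bonds formed (products):
    N–H: 6 × 386 = 2316
    Σ(formed) = 2316 kJ
  ΔH_A = 2207 − 2316 = −109 kJ
Reaction B:
  Bonds broken (reactants):
    H–Br: 2 × 378 = 756
    Σ(broken) = 756 kJ
  Bonds formed (products):
    Br–Br: 1 × 199 = 199
    H–H: 1 × 429 = 429
    Σ(formed) = 628 kJ
  ΔH_B = 756 − 628 = +128 kJ
ΔH_A − ΔH_B = −237 kJ, so reaction A has the more negative ΔH; |ΔH_A − ΔH_B| = 237 kJ.

Reaction A, by 237 kJ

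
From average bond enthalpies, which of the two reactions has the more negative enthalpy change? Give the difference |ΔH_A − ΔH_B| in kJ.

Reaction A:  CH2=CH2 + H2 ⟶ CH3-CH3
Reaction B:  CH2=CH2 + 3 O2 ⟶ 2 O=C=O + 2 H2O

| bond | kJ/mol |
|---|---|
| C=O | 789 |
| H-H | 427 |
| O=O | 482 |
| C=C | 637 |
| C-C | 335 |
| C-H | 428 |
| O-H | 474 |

Reaction A:
  Bonds broken (reactants):
    C-H: 4 × 428 = 1712
    C=C: 1 × 637 = 637
    H-H: 1 × 427 = 427
    Σ(broken) = 2776 kJ
  Bonds formed (products):
    C-C: 1 × 335 = 335
    C-H: 6 × 428 = 2568
    Σ(formed) = 2903 kJ
  ΔH_A = 2776 − 2903 = −127 kJ
Reaction B:
  Bonds broken (reactants):
    C-H: 4 × 428 = 1712
    C=C: 1 × 637 = 637
    O=O: 3 × 482 = 1446
    Σ(broken) = 3795 kJ
  Bonds formed (products):
    C=O: 4 × 789 = 3156
    O-H: 4 × 474 = 1896
    Σ(formed) = 5052 kJ
  ΔH_B = 3795 − 5052 = −1257 kJ
ΔH_A − ΔH_B = +1130 kJ, so reaction B has the more negative ΔH; |ΔH_A − ΔH_B| = 1130 kJ.

Reaction B, by 1130 kJ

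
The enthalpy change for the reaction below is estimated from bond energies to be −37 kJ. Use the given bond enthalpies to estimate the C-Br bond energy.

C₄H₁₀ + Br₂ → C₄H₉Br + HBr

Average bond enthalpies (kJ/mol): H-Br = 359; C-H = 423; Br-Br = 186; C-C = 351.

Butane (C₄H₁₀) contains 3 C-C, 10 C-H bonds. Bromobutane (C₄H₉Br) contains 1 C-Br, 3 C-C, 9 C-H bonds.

D(C-Br) ≈ 287 kJ/mol

Let D be the C-Br bond energy.
Σ(broken) = 1×186 + 3×351 + 10×423 = 5469
Σ(formed) = 1×D + 3×351 + 9×423 + 1×359 = 5219 + D
ΔH = Σ(broken) − Σ(formed) = (5469) − (5219 + D) = +250 − D
Setting this equal to −37 kJ gives D = 287 kJ/mol.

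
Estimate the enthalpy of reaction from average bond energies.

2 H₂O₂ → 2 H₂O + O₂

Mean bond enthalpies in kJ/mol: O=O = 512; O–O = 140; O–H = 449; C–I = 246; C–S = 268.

ΔH ≈ −232 kJ

Bonds broken (reactants):
  O–H: 4 × 449 = 1796
  O–O: 2 × 140 = 280
  Σ(broken) = 2076 kJ
Bonds formed (products):
  O–H: 4 × 449 = 1796
  O=O: 1 × 512 = 512
  Σ(formed) = 2308 kJ
ΔH = Σ(broken) − Σ(formed) = 2076 − 2308 = −232 kJ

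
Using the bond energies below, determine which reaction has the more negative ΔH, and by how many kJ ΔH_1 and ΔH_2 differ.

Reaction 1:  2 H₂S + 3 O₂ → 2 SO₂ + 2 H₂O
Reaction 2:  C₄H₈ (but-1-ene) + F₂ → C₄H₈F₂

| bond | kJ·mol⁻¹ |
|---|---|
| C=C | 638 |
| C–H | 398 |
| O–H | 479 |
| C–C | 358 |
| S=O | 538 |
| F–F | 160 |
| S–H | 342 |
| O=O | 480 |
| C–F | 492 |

Reaction 1, by 716 kJ

Reaction 1:
  Bonds broken (reactants):
    O=O: 3 × 480 = 1440
    S–H: 4 × 342 = 1368
    Σ(broken) = 2808 kJ
  Bonds formed (products):
    O–H: 4 × 479 = 1916
    S=O: 4 × 538 = 2152
    Σ(formed) = 4068 kJ
  ΔH_1 = 2808 − 4068 = −1260 kJ
Reaction 2:
  Bonds broken (reactants):
    C–C: 2 × 358 = 716
    C–H: 8 × 398 = 3184
    C=C: 1 × 638 = 638
    F–F: 1 × 160 = 160
    Σ(broken) = 4698 kJ
  Bonds formed (products):
    C–C: 3 × 358 = 1074
    C–F: 2 × 492 = 984
    C–H: 8 × 398 = 3184
    Σ(formed) = 5242 kJ
  ΔH_2 = 4698 − 5242 = −544 kJ
ΔH_1 − ΔH_2 = −716 kJ, so reaction 1 has the more negative ΔH; |ΔH_1 − ΔH_2| = 716 kJ.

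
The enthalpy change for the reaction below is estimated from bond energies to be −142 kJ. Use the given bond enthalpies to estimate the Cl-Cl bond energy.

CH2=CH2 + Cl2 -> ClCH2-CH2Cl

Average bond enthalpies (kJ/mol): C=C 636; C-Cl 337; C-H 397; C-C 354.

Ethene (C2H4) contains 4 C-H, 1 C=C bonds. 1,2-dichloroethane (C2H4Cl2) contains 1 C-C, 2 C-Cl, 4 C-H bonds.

D(Cl-Cl) ≈ 250 kJ/mol

Let D be the Cl-Cl bond energy.
Σ(broken) = 4×397 + 1×636 + 1×D = 2224 + D
Σ(formed) = 1×354 + 2×337 + 4×397 = 2616
ΔH = Σ(broken) − Σ(formed) = (2224 + D) − (2616) = −392 + D
Setting this equal to −142 kJ gives D = 250 kJ/mol.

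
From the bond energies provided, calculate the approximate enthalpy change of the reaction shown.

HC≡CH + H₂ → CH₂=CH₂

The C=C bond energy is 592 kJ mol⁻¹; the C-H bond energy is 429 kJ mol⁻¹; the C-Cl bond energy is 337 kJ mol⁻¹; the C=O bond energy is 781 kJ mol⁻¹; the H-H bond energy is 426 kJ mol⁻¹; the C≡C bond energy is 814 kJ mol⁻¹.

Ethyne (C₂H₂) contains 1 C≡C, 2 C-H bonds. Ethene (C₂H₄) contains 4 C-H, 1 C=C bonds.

ΔH ≈ −210 kJ

Bonds broken (reactants):
  C≡C: 1 × 814 = 814
  C-H: 2 × 429 = 858
  H-H: 1 × 426 = 426
  Σ(broken) = 2098 kJ
Bonds formed (products):
  C-H: 4 × 429 = 1716
  C=C: 1 × 592 = 592
  Σ(formed) = 2308 kJ
ΔH = Σ(broken) − Σ(formed) = 2098 − 2308 = −210 kJ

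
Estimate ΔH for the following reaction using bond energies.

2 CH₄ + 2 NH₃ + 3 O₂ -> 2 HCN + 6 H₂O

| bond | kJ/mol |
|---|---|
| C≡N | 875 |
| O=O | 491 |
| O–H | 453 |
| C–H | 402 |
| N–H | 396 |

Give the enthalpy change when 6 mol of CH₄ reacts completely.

ΔH = −2775 kJ

Bonds broken (reactants):
  C–H: 8 × 402 = 3216
  N–H: 6 × 396 = 2376
  O=O: 3 × 491 = 1473
  Σ(broken) = 7065 kJ
Bonds formed (products):
  C≡N: 2 × 875 = 1750
  C–H: 2 × 402 = 804
  O–H: 12 × 453 = 5436
  Σ(formed) = 7990 kJ
ΔH = Σ(broken) − Σ(formed) = 7065 − 7990 = −925 kJ
For 3× the reaction as written: 3 × (−925) = −2775 kJ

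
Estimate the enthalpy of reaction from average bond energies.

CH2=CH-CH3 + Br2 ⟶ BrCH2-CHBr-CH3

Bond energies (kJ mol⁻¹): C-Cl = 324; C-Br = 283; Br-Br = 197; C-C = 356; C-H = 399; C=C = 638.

ΔH ≈ −87 kJ

Bonds broken (reactants):
  Br-Br: 1 × 197 = 197
  C-C: 1 × 356 = 356
  C-H: 6 × 399 = 2394
  C=C: 1 × 638 = 638
  Σ(broken) = 3585 kJ
Bonds formed (products):
  C-Br: 2 × 283 = 566
  C-C: 2 × 356 = 712
  C-H: 6 × 399 = 2394
  Σ(formed) = 3672 kJ
ΔH = Σ(broken) − Σ(formed) = 3585 − 3672 = −87 kJ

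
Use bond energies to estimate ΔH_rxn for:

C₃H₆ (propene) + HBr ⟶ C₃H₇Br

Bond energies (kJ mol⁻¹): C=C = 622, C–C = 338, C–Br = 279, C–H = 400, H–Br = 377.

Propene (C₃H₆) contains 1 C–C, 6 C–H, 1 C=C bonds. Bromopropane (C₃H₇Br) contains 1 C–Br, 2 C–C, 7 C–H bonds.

Bonds broken (reactants):
  C–C: 1 × 338 = 338
  C–H: 6 × 400 = 2400
  C=C: 1 × 622 = 622
  H–Br: 1 × 377 = 377
  Σ(broken) = 3737 kJ
Bonds formed (products):
  C–Br: 1 × 279 = 279
  C–C: 2 × 338 = 676
  C–H: 7 × 400 = 2800
  Σ(formed) = 3755 kJ
ΔH = Σ(broken) − Σ(formed) = 3737 − 3755 = −18 kJ

ΔH ≈ −18 kJ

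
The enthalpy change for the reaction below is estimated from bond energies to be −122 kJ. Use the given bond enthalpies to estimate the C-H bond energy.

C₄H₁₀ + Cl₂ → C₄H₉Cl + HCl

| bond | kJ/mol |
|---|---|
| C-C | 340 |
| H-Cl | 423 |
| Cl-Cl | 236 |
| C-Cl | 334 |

D(C-H) ≈ 399 kJ/mol

Let D be the C-H bond energy.
Σ(broken) = 3×340 + 10×D + 1×236 = 1256 + 10D
Σ(formed) = 3×340 + 1×334 + 9×D + 1×423 = 1777 + 9D
ΔH = Σ(broken) − Σ(formed) = (1256 + 10D) − (1777 + 9D) = −521 + D
Setting this equal to −122 kJ gives D = 399 kJ/mol.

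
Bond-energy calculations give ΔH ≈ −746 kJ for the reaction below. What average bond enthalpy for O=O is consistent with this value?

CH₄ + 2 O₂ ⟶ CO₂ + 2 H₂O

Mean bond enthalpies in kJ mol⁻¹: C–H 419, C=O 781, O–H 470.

Let D be the O=O bond energy.
Σ(broken) = 4×419 + 2×D = 1676 + 2D
Σ(formed) = 2×781 + 4×470 = 3442
ΔH = Σ(broken) − Σ(formed) = (1676 + 2D) − (3442) = −1766 + 2D
Setting this equal to −746 kJ gives 2D = 1020, so D = 510 kJ/mol.

D(O=O) ≈ 510 kJ/mol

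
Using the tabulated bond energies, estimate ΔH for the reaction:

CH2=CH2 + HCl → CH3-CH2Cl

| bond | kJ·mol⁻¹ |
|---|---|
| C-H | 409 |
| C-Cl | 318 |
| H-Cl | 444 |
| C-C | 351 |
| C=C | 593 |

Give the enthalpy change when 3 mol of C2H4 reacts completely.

ΔH = −123 kJ

Bonds broken (reactants):
  C-H: 4 × 409 = 1636
  C=C: 1 × 593 = 593
  H-Cl: 1 × 444 = 444
  Σ(broken) = 2673 kJ
Bonds formed (products):
  C-C: 1 × 351 = 351
  C-Cl: 1 × 318 = 318
  C-H: 5 × 409 = 2045
  Σ(formed) = 2714 kJ
ΔH = Σ(broken) − Σ(formed) = 2673 − 2714 = −41 kJ
For 3× the reaction as written: 3 × (−41) = −123 kJ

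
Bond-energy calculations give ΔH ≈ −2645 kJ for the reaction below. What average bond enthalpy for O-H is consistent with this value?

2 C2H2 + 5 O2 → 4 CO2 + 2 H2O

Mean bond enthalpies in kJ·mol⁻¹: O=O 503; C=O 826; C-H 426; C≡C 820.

D(O-H) ≈ 474 kJ/mol

Let D be the O-H bond energy.
Σ(broken) = 2×820 + 4×426 + 5×503 = 5859
Σ(formed) = 8×826 + 4×D = 6608 + 4D
ΔH = Σ(broken) − Σ(formed) = (5859) − (6608 + 4D) = −749 − 4D
Setting this equal to −2645 kJ gives 4D = 1896, so D = 474 kJ/mol.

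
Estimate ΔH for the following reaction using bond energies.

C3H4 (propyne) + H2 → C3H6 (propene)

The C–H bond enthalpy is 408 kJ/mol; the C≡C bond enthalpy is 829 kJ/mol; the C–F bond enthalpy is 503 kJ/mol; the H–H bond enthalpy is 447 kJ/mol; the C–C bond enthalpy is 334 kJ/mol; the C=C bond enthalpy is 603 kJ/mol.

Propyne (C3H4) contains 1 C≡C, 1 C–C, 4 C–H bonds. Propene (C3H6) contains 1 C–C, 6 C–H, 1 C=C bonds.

Bonds broken (reactants):
  C≡C: 1 × 829 = 829
  C–C: 1 × 334 = 334
  C–H: 4 × 408 = 1632
  H–H: 1 × 447 = 447
  Σ(broken) = 3242 kJ
Bonds formed (products):
  C–C: 1 × 334 = 334
  C–H: 6 × 408 = 2448
  C=C: 1 × 603 = 603
  Σ(formed) = 3385 kJ
ΔH = Σ(broken) − Σ(formed) = 3242 − 3385 = −143 kJ

ΔH ≈ −143 kJ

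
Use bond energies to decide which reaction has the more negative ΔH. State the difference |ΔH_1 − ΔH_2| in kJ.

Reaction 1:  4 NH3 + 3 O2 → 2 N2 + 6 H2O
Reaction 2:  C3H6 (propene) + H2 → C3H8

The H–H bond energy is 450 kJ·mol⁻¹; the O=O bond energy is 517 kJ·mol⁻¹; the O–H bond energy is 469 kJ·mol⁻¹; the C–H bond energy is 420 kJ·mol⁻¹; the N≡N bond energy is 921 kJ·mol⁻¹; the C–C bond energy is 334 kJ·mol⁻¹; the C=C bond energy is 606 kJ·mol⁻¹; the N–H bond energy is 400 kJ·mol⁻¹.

Reaction 1, by 1001 kJ

Reaction 1:
  Bonds broken (reactants):
    N–H: 12 × 400 = 4800
    O=O: 3 × 517 = 1551
    Σ(broken) = 6351 kJ
  Bonds formed (products):
    N≡N: 2 × 921 = 1842
    O–H: 12 × 469 = 5628
    Σ(formed) = 7470 kJ
  ΔH_1 = 6351 − 7470 = −1119 kJ
Reaction 2:
  Bonds broken (reactants):
    C–C: 1 × 334 = 334
    C–H: 6 × 420 = 2520
    C=C: 1 × 606 = 606
    H–H: 1 × 450 = 450
    Σ(broken) = 3910 kJ
  Bonds formed (products):
    C–C: 2 × 334 = 668
    C–H: 8 × 420 = 3360
    Σ(formed) = 4028 kJ
  ΔH_2 = 3910 − 4028 = −118 kJ
ΔH_1 − ΔH_2 = −1001 kJ, so reaction 1 has the more negative ΔH; |ΔH_1 − ΔH_2| = 1001 kJ.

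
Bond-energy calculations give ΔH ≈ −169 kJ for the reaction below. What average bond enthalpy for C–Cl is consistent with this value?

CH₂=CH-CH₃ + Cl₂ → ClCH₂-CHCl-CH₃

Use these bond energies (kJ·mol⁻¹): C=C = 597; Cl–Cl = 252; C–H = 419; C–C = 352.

Let D be the C–Cl bond energy.
Σ(broken) = 1×352 + 6×419 + 1×597 + 1×252 = 3715
Σ(formed) = 2×352 + 2×D + 6×419 = 3218 + 2D
ΔH = Σ(broken) − Σ(formed) = (3715) − (3218 + 2D) = +497 − 2D
Setting this equal to −169 kJ gives 2D = 666, so D = 333 kJ/mol.

D(C–Cl) ≈ 333 kJ/mol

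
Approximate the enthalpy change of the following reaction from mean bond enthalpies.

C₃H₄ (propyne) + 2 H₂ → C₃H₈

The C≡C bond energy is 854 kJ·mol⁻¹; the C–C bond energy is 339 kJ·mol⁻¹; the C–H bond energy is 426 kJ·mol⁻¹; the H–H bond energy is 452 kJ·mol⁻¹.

ΔH ≈ −285 kJ

Bonds broken (reactants):
  C≡C: 1 × 854 = 854
  C–C: 1 × 339 = 339
  C–H: 4 × 426 = 1704
  H–H: 2 × 452 = 904
  Σ(broken) = 3801 kJ
Bonds formed (products):
  C–C: 2 × 339 = 678
  C–H: 8 × 426 = 3408
  Σ(formed) = 4086 kJ
ΔH = Σ(broken) − Σ(formed) = 3801 − 4086 = −285 kJ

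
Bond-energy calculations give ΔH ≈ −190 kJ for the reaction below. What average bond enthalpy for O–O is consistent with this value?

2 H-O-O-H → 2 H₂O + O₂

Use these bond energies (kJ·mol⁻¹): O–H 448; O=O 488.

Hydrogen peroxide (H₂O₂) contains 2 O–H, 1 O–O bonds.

Let D be the O–O bond energy.
Σ(broken) = 4×448 + 2×D = 1792 + 2D
Σ(formed) = 4×448 + 1×488 = 2280
ΔH = Σ(broken) − Σ(formed) = (1792 + 2D) − (2280) = −488 + 2D
Setting this equal to −190 kJ gives 2D = 298, so D = 149 kJ/mol.

D(O–O) ≈ 149 kJ/mol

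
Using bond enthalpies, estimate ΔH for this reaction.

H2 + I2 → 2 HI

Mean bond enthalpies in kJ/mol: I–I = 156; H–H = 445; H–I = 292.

Bonds broken (reactants):
  H–H: 1 × 445 = 445
  I–I: 1 × 156 = 156
  Σ(broken) = 601 kJ
Bonds formed (products):
  H–I: 2 × 292 = 584
  Σ(formed) = 584 kJ
ΔH = Σ(broken) − Σ(formed) = 601 − 584 = +17 kJ

ΔH ≈ +17 kJ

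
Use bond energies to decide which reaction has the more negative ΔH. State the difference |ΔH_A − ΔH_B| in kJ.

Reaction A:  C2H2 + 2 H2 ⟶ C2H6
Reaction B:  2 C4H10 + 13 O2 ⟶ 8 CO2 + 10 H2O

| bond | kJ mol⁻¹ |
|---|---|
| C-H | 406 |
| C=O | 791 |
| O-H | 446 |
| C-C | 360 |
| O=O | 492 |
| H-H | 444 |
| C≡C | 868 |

Reaction B, by 4672 kJ

Reaction A:
  Bonds broken (reactants):
    C≡C: 1 × 868 = 868
    C-H: 2 × 406 = 812
    H-H: 2 × 444 = 888
    Σ(broken) = 2568 kJ
  Bonds formed (products):
    C-C: 1 × 360 = 360
    C-H: 6 × 406 = 2436
    Σ(formed) = 2796 kJ
  ΔH_A = 2568 − 2796 = −228 kJ
Reaction B:
  Bonds broken (reactants):
    C-C: 6 × 360 = 2160
    C-H: 20 × 406 = 8120
    O=O: 13 × 492 = 6396
    Σ(broken) = 16676 kJ
  Bonds formed (products):
    C=O: 16 × 791 = 12656
    O-H: 20 × 446 = 8920
    Σ(formed) = 21576 kJ
  ΔH_B = 16676 − 21576 = −4900 kJ
ΔH_A − ΔH_B = +4672 kJ, so reaction B has the more negative ΔH; |ΔH_A − ΔH_B| = 4672 kJ.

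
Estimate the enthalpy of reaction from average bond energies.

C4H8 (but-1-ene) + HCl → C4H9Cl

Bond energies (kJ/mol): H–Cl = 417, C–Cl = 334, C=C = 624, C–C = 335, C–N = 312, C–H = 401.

ΔH ≈ −29 kJ

Bonds broken (reactants):
  C–C: 2 × 335 = 670
  C–H: 8 × 401 = 3208
  C=C: 1 × 624 = 624
  H–Cl: 1 × 417 = 417
  Σ(broken) = 4919 kJ
Bonds formed (products):
  C–C: 3 × 335 = 1005
  C–Cl: 1 × 334 = 334
  C–H: 9 × 401 = 3609
  Σ(formed) = 4948 kJ
ΔH = Σ(broken) − Σ(formed) = 4919 − 4948 = −29 kJ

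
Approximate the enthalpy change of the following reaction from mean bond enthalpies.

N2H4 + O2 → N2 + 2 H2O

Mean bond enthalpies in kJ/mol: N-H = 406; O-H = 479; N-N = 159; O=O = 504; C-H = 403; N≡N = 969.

Bonds broken (reactants):
  N-H: 4 × 406 = 1624
  N-N: 1 × 159 = 159
  O=O: 1 × 504 = 504
  Σ(broken) = 2287 kJ
Bonds formed (products):
  N≡N: 1 × 969 = 969
  O-H: 4 × 479 = 1916
  Σ(formed) = 2885 kJ
ΔH = Σ(broken) − Σ(formed) = 2287 − 2885 = −598 kJ

ΔH ≈ −598 kJ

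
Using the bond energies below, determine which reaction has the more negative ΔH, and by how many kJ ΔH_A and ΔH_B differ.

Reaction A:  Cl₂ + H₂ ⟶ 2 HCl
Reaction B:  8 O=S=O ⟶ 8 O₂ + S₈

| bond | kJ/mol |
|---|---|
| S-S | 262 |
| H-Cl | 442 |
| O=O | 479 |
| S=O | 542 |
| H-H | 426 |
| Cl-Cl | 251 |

Reaction A, by 2951 kJ

Reaction A:
  Bonds broken (reactants):
    Cl-Cl: 1 × 251 = 251
    H-H: 1 × 426 = 426
    Σ(broken) = 677 kJ
  Bonds formed (products):
    H-Cl: 2 × 442 = 884
    Σ(formed) = 884 kJ
  ΔH_A = 677 − 884 = −207 kJ
Reaction B:
  Bonds broken (reactants):
    S=O: 16 × 542 = 8672
    Σ(broken) = 8672 kJ
  Bonds formed (products):
    O=O: 8 × 479 = 3832
    S-S: 8 × 262 = 2096
    Σ(formed) = 5928 kJ
  ΔH_B = 8672 − 5928 = +2744 kJ
ΔH_A − ΔH_B = −2951 kJ, so reaction A has the more negative ΔH; |ΔH_A − ΔH_B| = 2951 kJ.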